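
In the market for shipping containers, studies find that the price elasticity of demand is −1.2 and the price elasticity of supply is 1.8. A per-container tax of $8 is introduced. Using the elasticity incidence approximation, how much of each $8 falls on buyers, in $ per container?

Buyers bear ≈ $4.8 per container.

Incidence ratio: buyers' share ≈ εs / (εs + |εd|) = 1.8 / (1.8 + 1.2) = 0.6.
So buyers bear ≈ 0.6 × $8 = $4.8; suppliers bear $3.2.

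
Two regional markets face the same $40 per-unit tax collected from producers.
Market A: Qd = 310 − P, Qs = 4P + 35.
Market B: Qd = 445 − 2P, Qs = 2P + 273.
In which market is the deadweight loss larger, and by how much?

Market B, by $160.

Market A: pre-tax P* = $55, Q* = 255; post-tax Q = 223; deadweight loss = $640.
Market B: pre-tax P* = $43, Q* = 359; post-tax Q = 319; deadweight loss = $800.
Difference: $640 vs $800 → market B is larger by $160.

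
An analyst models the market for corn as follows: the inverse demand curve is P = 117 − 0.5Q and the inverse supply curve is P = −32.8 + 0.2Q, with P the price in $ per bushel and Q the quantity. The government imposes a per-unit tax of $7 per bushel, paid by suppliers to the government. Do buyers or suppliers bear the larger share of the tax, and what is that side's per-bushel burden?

Inverting to Q(P) form: Qd = 234 − 2P; Qs = 5P + 164.
Before the tax: set 234 − 2P = 5P + 164 → P* = $10, Q* = 214.
With the tax collected from suppliers, supply shifts: Qs = 5(P − 7) + 164.
New equilibrium: buyers pay $15, suppliers receive $8, Q = 204. (Wedge: Pb − Ps = 7.)
Per-bushel burden: buyers $5, suppliers $2.
Buyers take the larger share because demand is less price-elastic here (demand slope 2 vs supply slope 5).
The less price-elastic side of the market bears the larger share of a per-unit tax.

Buyers bear the larger share: $5 per bushel.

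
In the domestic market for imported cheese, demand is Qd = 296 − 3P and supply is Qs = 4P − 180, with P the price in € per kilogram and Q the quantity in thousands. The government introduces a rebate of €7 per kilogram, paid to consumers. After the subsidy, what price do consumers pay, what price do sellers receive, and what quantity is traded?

Without the subsidy, 296 − 3P = 4P − 180 gives 7P = 476, so P* = €68 and Q* = 92.
With a per-unit subsidy paid to consumers, each effectively pays P − 7, so demand becomes Qd = 296 − 3(P − 7).
New equilibrium: consumers pay €64, sellers receive €71, Q = 104. (Wedge: Pb − Ps = −7.)

Consumers pay €64; sellers receive €71; quantity = 104.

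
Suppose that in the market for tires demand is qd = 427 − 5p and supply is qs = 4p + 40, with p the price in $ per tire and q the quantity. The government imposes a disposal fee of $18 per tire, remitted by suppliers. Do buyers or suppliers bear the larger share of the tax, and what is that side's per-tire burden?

Suppliers bear the larger share: $10 per tire.

Before the tax: set 427 − 5p = 4p + 40 → p* = $43, q* = 212.
With the tax collected from suppliers, supply shifts: qs = 4(p − 18) + 40.
Solving gives q = 172 with buyers paying $51 and suppliers receiving $33 (the $18 wedge).
Per-tire burden: buyers $8, suppliers $10.
Suppliers take the larger share because supply is less price-elastic here (demand slope 5 vs supply slope 4).
The less price-elastic side of the market bears the larger share of a per-unit tax.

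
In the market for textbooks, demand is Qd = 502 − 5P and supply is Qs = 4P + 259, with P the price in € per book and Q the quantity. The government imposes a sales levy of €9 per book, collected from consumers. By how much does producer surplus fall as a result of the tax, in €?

Without the tax, 502 − 5P = 4P + 259 gives 9P = 243, so P* = €27 and Q* = 367.
With the tax collected from consumers, demand (in seller-price terms) shifts: Qd = 502 − 5(P + 9).
Solving gives Q = 347 with consumers paying €31 and sellers receiving €22 (the €9 wedge).
ΔPS is the trapezoid between Q = 347 and Q = 367 of height €5: ½ · (367 + 347) · 5 = €1785.

Producer surplus falls by €1785.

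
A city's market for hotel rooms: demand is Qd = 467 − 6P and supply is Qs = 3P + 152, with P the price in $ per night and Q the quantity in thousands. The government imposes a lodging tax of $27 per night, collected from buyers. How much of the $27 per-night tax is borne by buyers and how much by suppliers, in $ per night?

Without the tax, 467 − 6P = 3P + 152 gives 9P = 315, so P* = $35 and Q* = 257.
With the tax collected from buyers, demand (in seller-price terms) shifts: Qd = 467 − 6(P + 27).
Solving gives Q = 203 with buyers paying $44 and suppliers receiving $17 (the $27 wedge).
Burden on buyers: $9; on suppliers: $18. (They sum to $27.)
The less price-elastic side of the market bears the larger share of a per-unit tax.

Buyers bear $9 per night; suppliers bear $18 per night.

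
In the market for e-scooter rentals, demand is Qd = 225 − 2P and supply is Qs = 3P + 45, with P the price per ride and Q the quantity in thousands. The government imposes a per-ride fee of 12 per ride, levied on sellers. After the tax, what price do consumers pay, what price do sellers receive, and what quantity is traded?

Consumers pay 43.2; sellers receive 31.2; quantity = 138.6.

Before the tax: set 225 − 2P = 3P + 45 → P* = 36, Q* = 153.
With the tax collected from sellers, supply shifts: Qs = 3(P − 12) + 45.
Solving gives Q = 138.6 with consumers paying 43.2 and sellers receiving 31.2 (the 12 wedge).
The less price-elastic side of the market bears the larger share of a per-unit tax.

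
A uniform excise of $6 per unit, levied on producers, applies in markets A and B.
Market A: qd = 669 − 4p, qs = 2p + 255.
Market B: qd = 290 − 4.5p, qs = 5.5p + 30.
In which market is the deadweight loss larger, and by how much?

Market B, by $20.55.

Market A: pre-tax p* = $69, q* = 393; post-tax q = 385; deadweight loss = $24.
Market B: pre-tax p* = $26, q* = 173; post-tax q = 158.15; deadweight loss = $44.55.
Difference: $24 vs $44.55 → market B is larger by $20.55.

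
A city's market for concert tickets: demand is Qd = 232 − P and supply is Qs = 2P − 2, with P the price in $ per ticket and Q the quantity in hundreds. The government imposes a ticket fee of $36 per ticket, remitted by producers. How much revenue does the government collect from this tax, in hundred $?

Without the tax, 232 − P = 2P − 2 gives 3P = 234, so P* = $78 and Q* = 154.
With the tax collected from producers, supply shifts: Qs = 2(P − 36) − 2.
Solving gives Q = 130 with buyers paying $102 and producers receiving $66 (the $36 wedge).
Revenue = t · Q = 36 · 130 = $4680.

Tax revenue = $4680 hundred.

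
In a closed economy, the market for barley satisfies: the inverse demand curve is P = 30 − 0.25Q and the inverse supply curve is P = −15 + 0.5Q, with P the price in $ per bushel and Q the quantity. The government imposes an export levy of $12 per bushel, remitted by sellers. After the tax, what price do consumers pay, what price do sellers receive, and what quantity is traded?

Rewrite in direct form: Qd = 120 − 4P and Qs = 2P + 30.
Without the tax, 120 − 4P = 2P + 30 gives 6P = 90, so P* = $15 and Q* = 60.
With the tax collected from sellers, supply shifts: Qs = 2(P − 12) + 30.
New equilibrium: consumers pay $19, sellers receive $7, Q = 44. (Wedge: Pb − Ps = 12.)

Consumers pay $19; sellers receive $7; quantity = 44.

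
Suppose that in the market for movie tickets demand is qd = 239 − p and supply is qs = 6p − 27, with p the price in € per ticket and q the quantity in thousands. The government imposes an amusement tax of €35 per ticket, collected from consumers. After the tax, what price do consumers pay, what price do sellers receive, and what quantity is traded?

Before the tax: set 239 − p = 6p − 27 → p* = €38, q* = 201.
With the tax collected from consumers, demand (in seller-price terms) shifts: qd = 239 − (p + 35).
New equilibrium: consumers pay €68, sellers receive €33, q = 171. (Wedge: pb − ps = 35.)
The less price-elastic side of the market bears the larger share of a per-unit tax.

Consumers pay €68; sellers receive €33; quantity = 171.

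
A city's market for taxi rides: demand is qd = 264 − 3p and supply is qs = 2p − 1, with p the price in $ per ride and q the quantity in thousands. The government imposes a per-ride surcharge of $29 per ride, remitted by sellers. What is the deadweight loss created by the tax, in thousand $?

Before the tax: set 264 − 3p = 2p − 1 → p* = $53, q* = 105.
With the tax collected from sellers, supply shifts: qs = 2(p − 29) − 1.
New equilibrium: consumers pay $64.6, sellers receive $35.6, q = 70.2. (Wedge: pb − ps = 29.)
Quantity falls by |ΔQ| = |105 − 70.2| = 34.8.
DWL = ½ · t · |ΔQ| = ½ · 29 · 34.8 = $504.6.

Deadweight loss = $504.6 thousand.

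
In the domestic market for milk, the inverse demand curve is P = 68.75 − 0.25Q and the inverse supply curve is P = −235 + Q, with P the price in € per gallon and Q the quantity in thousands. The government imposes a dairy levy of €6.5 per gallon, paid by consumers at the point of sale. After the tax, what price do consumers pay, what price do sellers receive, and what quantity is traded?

Rewrite in direct form: Qd = 275 − 4P and Qs = P + 235.
Before the tax: set 275 − 4P = P + 235 → P* = €8, Q* = 243.
With the tax collected from consumers, demand (in seller-price terms) shifts: Qd = 275 − 4(P + 6.5).
New equilibrium: consumers pay €9.3, sellers receive €2.8, Q = 237.8. (Wedge: Pb − Ps = 6.5.)
The less price-elastic side of the market bears the larger share of a per-unit tax.

Consumers pay €9.3; sellers receive €2.8; quantity = 237.8.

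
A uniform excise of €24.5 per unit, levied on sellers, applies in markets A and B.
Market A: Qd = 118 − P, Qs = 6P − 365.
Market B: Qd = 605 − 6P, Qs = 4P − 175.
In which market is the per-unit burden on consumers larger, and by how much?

Market A: pre-tax P* = €69, Q* = 49; post-tax Q = 28; per-unit burden on consumers = €21.
Market B: pre-tax P* = €78, Q* = 137; post-tax Q = 78.2; per-unit burden on consumers = €9.8.
Difference: €21 vs €9.8 → market A is larger by €11.2.

Market A, by €11.2.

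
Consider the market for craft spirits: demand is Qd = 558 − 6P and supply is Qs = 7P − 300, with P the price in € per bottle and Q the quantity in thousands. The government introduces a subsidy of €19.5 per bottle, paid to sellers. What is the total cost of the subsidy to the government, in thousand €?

Without the subsidy, 558 − 6P = 7P − 300 gives 13P = 858, so P* = €66 and Q* = 162.
With a per-unit subsidy paid to sellers, each receives P + 19.5 per unit sold, so supply becomes Qs = 7(P + 19.5) − 300.
New equilibrium: consumers pay €55.5, sellers receive €75, Q = 225. (Wedge: Pb − Ps = −19.5.)
Outlay = t · Q = 19.5 · 225 = €4387.5.

Government outlay = €4387.5 thousand.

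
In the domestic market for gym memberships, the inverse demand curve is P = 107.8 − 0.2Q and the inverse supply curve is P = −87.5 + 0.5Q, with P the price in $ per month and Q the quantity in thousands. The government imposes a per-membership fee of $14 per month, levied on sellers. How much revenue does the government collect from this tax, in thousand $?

Tax revenue = $3626 thousand.

Rewrite in direct form: Qd = 539 − 5P and Qs = 2P + 175.
Without the tax, 539 − 5P = 2P + 175 gives 7P = 364, so P* = $52 and Q* = 279.
With the tax collected from sellers, supply shifts: Qs = 2(P − 14) + 175.
Solving gives Q = 259 with consumers paying $56 and sellers receiving $42 (the $14 wedge).
Revenue = t · Q = 14 · 259 = $3626.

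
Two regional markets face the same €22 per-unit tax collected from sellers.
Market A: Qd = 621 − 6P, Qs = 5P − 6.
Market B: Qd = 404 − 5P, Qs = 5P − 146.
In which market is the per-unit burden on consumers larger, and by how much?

Market A: pre-tax P* = €57, Q* = 279; post-tax Q = 219; per-unit burden on consumers = €10.
Market B: pre-tax P* = €55, Q* = 129; post-tax Q = 74; per-unit burden on consumers = €11.
Difference: €10 vs €11 → market B is larger by €1.

Market B, by €1.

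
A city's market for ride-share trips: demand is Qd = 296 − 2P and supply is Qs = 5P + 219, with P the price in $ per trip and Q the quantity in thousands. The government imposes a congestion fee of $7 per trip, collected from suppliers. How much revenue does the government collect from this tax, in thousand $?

Tax revenue = $1848 thousand.

Before the tax: set 296 − 2P = 5P + 219 → P* = $11, Q* = 274.
With the tax collected from suppliers, supply shifts: Qs = 5(P − 7) + 219.
Solving gives Q = 264 with buyers paying $16 and suppliers receiving $9 (the $7 wedge).
Revenue = t · Q = 7 · 264 = $1848.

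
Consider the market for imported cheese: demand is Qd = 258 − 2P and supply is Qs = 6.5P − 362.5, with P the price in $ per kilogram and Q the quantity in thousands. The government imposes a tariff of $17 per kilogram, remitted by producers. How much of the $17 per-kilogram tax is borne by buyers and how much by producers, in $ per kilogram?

Without the tax, 258 − 2P = 6.5P − 362.5 gives 8.5P = 620.5, so P* = $73 and Q* = 112.
With the tax collected from producers, supply shifts: Qs = 6.5(P − 17) − 362.5.
Solving gives Q = 86 with buyers paying $86 and producers receiving $69 (the $17 wedge).
Burden on buyers: $13; on producers: $4. (They sum to $17.)
The less price-elastic side of the market bears the larger share of a per-unit tax.

Buyers bear $13 per kilogram; producers bear $4 per kilogram.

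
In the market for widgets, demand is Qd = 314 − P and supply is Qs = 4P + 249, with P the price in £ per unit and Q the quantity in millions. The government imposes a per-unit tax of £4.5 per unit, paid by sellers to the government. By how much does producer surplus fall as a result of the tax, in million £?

Without the tax, 314 − P = 4P + 249 gives 5P = 65, so P* = £13 and Q* = 301.
With the tax collected from sellers, supply shifts: Qs = 4(P − 4.5) + 249.
New equilibrium: buyers pay £16.6, sellers receive £12.1, Q = 297.4. (Wedge: Pb − Ps = 4.5.)
ΔPS is the trapezoid between Q = 297.4 and Q = 301 of height £0.9: ½ · (301 + 297.4) · 0.9 = £269.28.

Producer surplus falls by £269.28 million.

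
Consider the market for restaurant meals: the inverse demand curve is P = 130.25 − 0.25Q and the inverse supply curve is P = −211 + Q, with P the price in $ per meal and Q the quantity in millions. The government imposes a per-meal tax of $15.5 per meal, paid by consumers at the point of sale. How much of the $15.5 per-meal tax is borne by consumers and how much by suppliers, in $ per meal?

Consumers bear $3.1 per meal; suppliers bear $12.4 per meal.

Inverting to Q(P) form: Qd = 521 − 4P; Qs = P + 211.
Before the tax: set 521 − 4P = P + 211 → P* = $62, Q* = 273.
With the tax collected from consumers, demand (in seller-price terms) shifts: Qd = 521 − 4(P + 15.5).
Solving gives Q = 260.6 with consumers paying $65.1 and suppliers receiving $49.6 (the $15.5 wedge).
Burden on consumers: $3.1; on suppliers: $12.4. (They sum to $15.5.)
The less price-elastic side of the market bears the larger share of a per-unit tax.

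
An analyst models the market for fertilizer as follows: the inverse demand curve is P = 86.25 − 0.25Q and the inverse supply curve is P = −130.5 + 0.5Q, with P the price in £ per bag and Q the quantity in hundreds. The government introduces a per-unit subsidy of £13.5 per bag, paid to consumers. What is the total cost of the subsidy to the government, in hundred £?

Rewrite in direct form: Qd = 345 − 4P and Qs = 2P + 261.
Without the subsidy, 345 − 4P = 2P + 261 gives 6P = 84, so P* = £14 and Q* = 289.
With a per-unit subsidy paid to consumers, each effectively pays P − 13.5, so demand becomes Qd = 345 − 4(P − 13.5).
New equilibrium: consumers pay £9.5, sellers receive £23, Q = 307. (Wedge: Pb − Ps = −13.5.)
Outlay = t · Q = 13.5 · 307 = £4144.5.

Government outlay = £4144.5 hundred.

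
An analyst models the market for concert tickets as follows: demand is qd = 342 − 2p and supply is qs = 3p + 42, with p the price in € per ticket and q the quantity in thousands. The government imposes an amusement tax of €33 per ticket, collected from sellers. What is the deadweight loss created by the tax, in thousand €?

Without the tax, 342 − 2p = 3p + 42 gives 5p = 300, so p* = €60 and q* = 222.
With the tax collected from sellers, supply shifts: qs = 3(p − 33) + 42.
New equilibrium: consumers pay €79.8, sellers receive €46.8, q = 182.4. (Wedge: pb − ps = 33.)
Quantity falls by |ΔQ| = |222 − 182.4| = 39.6.
DWL = ½ · t · |ΔQ| = ½ · 33 · 39.6 = €653.4.

Deadweight loss = €653.4 thousand.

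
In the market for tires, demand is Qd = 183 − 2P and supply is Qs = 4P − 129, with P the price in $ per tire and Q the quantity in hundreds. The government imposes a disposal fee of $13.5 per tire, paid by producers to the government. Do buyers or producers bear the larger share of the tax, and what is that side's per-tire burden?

Before the tax: set 183 − 2P = 4P − 129 → P* = $52, Q* = 79.
With the tax collected from producers, supply shifts: Qs = 4(P − 13.5) − 129.
New equilibrium: buyers pay $61, producers receive $47.5, Q = 61. (Wedge: Pb − Ps = 13.5.)
Per-tire burden: buyers $9, producers $4.5.
Buyers take the larger share because demand is less price-elastic here (demand slope 2 vs supply slope 4).
The less price-elastic side of the market bears the larger share of a per-unit tax.

Buyers bear the larger share: $9 per tire.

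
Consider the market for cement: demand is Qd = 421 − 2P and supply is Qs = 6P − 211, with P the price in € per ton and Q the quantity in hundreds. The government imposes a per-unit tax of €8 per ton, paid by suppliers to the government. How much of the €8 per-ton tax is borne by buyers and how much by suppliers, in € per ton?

Without the tax, 421 − 2P = 6P − 211 gives 8P = 632, so P* = €79 and Q* = 263.
With the tax collected from suppliers, supply shifts: Qs = 6(P − 8) − 211.
Solving gives Q = 251 with buyers paying €85 and suppliers receiving €77 (the €8 wedge).
Burden on buyers: €6; on suppliers: €2. (They sum to €8.)
The less price-elastic side of the market bears the larger share of a per-unit tax.

Buyers bear €6 per ton; suppliers bear €2 per ton.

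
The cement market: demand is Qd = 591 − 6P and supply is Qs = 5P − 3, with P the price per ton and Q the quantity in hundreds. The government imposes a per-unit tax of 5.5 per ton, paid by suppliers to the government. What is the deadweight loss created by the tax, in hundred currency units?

Deadweight loss = 41.25 hundred.

Before the tax: set 591 − 6P = 5P − 3 → P* = 54, Q* = 267.
With the tax collected from suppliers, supply shifts: Qs = 5(P − 5.5) − 3.
Solving gives Q = 252 with buyers paying 56.5 and suppliers receiving 51 (the 5.5 wedge).
Quantity falls by |ΔQ| = |267 − 252| = 15.
DWL = ½ · t · |ΔQ| = ½ · 5.5 · 15 = 41.25.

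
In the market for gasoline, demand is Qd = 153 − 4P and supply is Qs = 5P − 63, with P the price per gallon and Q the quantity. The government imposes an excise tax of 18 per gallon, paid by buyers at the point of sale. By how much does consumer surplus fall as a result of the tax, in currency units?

Consumer surplus falls by 370.

Before the tax: set 153 − 4P = 5P − 63 → P* = 24, Q* = 57.
With the tax collected from buyers, demand (in seller-price terms) shifts: Qd = 153 − 4(P + 18).
Solving gives Q = 17 with buyers paying 34 and sellers receiving 16 (the 18 wedge).
ΔCS is the trapezoid between Q = 17 and Q = 57 of height 10: ½ · (57 + 17) · 10 = 370.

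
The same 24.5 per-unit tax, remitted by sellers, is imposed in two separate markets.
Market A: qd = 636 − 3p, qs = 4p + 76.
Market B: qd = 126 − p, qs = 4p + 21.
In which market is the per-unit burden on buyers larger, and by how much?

Market B, by 5.6.

Market A: pre-tax p* = 80, q* = 396; post-tax q = 354; per-unit burden on buyers = 14.
Market B: pre-tax p* = 21, q* = 105; post-tax q = 85.4; per-unit burden on buyers = 19.6.
Difference: 14 vs 19.6 → market B is larger by 5.6.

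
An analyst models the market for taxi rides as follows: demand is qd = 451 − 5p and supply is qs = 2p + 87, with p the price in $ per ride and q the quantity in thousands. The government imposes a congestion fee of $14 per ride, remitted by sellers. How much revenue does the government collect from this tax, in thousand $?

Tax revenue = $2394 thousand.

Before the tax: set 451 − 5p = 2p + 87 → p* = $52, q* = 191.
With the tax collected from sellers, supply shifts: qs = 2(p − 14) + 87.
New equilibrium: buyers pay $56, sellers receive $42, q = 171. (Wedge: pb − ps = 14.)
Revenue = t · Q = 14 · 171 = $2394.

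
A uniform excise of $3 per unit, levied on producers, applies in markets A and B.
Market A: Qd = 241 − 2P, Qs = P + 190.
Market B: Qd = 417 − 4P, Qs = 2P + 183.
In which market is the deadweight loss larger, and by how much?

Market A: pre-tax P* = $17, Q* = 207; post-tax Q = 205; deadweight loss = $3.
Market B: pre-tax P* = $39, Q* = 261; post-tax Q = 257; deadweight loss = $6.
Difference: $3 vs $6 → market B is larger by $3.

Market B, by $3.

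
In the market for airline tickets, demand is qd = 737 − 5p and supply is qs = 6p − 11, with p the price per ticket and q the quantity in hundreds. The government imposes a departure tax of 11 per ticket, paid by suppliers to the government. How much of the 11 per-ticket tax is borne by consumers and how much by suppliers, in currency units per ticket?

Consumers bear 6 per ticket; suppliers bear 5 per ticket.

Without the tax, 737 − 5p = 6p − 11 gives 11p = 748, so p* = 68 and q* = 397.
With the tax collected from suppliers, supply shifts: qs = 6(p − 11) − 11.
New equilibrium: consumers pay 74, suppliers receive 63, q = 367. (Wedge: pb − ps = 11.)
Burden on consumers: 6; on suppliers: 5. (They sum to 11.)
The less price-elastic side of the market bears the larger share of a per-unit tax.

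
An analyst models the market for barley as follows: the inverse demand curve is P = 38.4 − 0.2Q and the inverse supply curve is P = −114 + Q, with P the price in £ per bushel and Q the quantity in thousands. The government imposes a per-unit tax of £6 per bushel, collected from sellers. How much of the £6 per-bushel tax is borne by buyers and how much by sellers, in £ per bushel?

Rewrite in direct form: Qd = 192 − 5P and Qs = P + 114.
Without the tax, 192 − 5P = P + 114 gives 6P = 78, so P* = £13 and Q* = 127.
With the tax collected from sellers, supply shifts: Qs = (P − 6) + 114.
New equilibrium: buyers pay £14, sellers receive £8, Q = 122. (Wedge: Pb − Ps = 6.)
Burden on buyers: £1; on sellers: £5. (They sum to £6.)

Buyers bear £1 per bushel; sellers bear £5 per bushel.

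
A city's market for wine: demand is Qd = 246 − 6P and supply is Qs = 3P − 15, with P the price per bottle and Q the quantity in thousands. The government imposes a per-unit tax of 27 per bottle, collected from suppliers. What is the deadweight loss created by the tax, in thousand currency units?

Before the tax: set 246 − 6P = 3P − 15 → P* = 29, Q* = 72.
With the tax collected from suppliers, supply shifts: Qs = 3(P − 27) − 15.
New equilibrium: consumers pay 38, suppliers receive 11, Q = 18. (Wedge: Pb − Ps = 27.)
Quantity falls by |ΔQ| = |72 − 18| = 54.
DWL = ½ · t · |ΔQ| = ½ · 27 · 54 = 729.

Deadweight loss = 729 thousand.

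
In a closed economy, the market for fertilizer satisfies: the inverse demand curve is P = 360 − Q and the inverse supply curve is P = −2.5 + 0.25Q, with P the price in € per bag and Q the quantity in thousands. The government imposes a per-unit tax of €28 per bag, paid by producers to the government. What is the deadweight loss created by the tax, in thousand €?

Deadweight loss = €313.6 thousand.

Rewrite in direct form: Qd = 360 − P and Qs = 4P + 10.
Before the tax: set 360 − P = 4P + 10 → P* = €70, Q* = 290.
With the tax collected from producers, supply shifts: Qs = 4(P − 28) + 10.
New equilibrium: buyers pay €92.4, producers receive €64.4, Q = 267.6. (Wedge: Pb − Ps = 28.)
Quantity falls by |ΔQ| = |290 − 267.6| = 22.4.
DWL = ½ · t · |ΔQ| = ½ · 28 · 22.4 = €313.6.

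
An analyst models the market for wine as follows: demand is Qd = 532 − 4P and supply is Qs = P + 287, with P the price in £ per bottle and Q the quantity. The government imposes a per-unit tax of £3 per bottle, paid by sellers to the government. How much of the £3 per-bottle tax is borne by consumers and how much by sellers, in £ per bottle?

Consumers bear £0.6 per bottle; sellers bear £2.4 per bottle.

Before the tax: set 532 − 4P = P + 287 → P* = £49, Q* = 336.
With the tax collected from sellers, supply shifts: Qs = (P − 3) + 287.
New equilibrium: consumers pay £49.6, sellers receive £46.6, Q = 333.6. (Wedge: Pb − Ps = 3.)
Burden on consumers: £0.6; on sellers: £2.4. (They sum to £3.)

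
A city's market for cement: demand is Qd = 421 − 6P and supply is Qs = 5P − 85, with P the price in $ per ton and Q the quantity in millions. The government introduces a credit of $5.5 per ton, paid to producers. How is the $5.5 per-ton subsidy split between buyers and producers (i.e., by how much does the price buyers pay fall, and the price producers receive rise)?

Before the subsidy: set 421 − 6P = 5P − 85 → P* = $46, Q* = 145.
With a per-unit subsidy paid to producers, each receives P + 5.5 per unit sold, so supply becomes Qs = 5(P + 5.5) − 85.
New equilibrium: buyers pay $43.5, producers receive $49, Q = 160. (Wedge: Pb − Ps = −5.5.)
Gain to buyers: $2.5; to producers: $3. (They sum to $5.5.)

Buyers gain $2.5 per ton; producers gain $3 per ton.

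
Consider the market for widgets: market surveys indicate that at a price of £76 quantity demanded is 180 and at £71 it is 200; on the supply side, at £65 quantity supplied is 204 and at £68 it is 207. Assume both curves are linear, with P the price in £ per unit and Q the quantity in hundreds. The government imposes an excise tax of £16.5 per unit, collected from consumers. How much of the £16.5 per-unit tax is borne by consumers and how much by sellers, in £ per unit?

Consumers bear £3.3 per unit; sellers bear £13.2 per unit.

Demand slope: (200 − 180)/(71 − 76) = -4, so Qd = 484 − 4P.
Supply slope: (207 − 204)/(68 − 65) = 1, so Qs = P + 139.
Without the tax, 484 − 4P = P + 139 gives 5P = 345, so P* = £69 and Q* = 208.
With the tax collected from consumers, demand (in seller-price terms) shifts: Qd = 484 − 4(P + 16.5).
Solving gives Q = 194.8 with consumers paying £72.3 and sellers receiving £55.8 (the £16.5 wedge).
Burden on consumers: £3.3; on sellers: £13.2. (They sum to £16.5.)
The less price-elastic side of the market bears the larger share of a per-unit tax.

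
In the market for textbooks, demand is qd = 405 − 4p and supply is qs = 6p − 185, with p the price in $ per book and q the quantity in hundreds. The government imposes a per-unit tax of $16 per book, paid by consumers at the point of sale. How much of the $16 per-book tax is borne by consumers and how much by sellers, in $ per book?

Consumers bear $9.6 per book; sellers bear $6.4 per book.

Before the tax: set 405 − 4p = 6p − 185 → p* = $59, q* = 169.
With the tax collected from consumers, demand (in seller-price terms) shifts: qd = 405 − 4(p + 16).
New equilibrium: consumers pay $68.6, sellers receive $52.6, q = 130.6. (Wedge: pb − ps = 16.)
Burden on consumers: $9.6; on sellers: $6.4. (They sum to $16.)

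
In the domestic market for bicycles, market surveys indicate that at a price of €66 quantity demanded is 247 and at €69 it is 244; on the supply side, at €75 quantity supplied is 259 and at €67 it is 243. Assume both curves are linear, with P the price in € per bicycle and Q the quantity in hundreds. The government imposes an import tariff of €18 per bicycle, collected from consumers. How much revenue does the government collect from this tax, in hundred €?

Demand slope: (244 − 247)/(69 − 66) = -1, so Qd = 313 − P.
Supply slope: (243 − 259)/(67 − 75) = 2, so Qs = 2P + 109.
Before the tax: set 313 − P = 2P + 109 → P* = €68, Q* = 245.
With the tax collected from consumers, demand (in seller-price terms) shifts: Qd = 313 − (P + 18).
New equilibrium: consumers pay €80, producers receive €62, Q = 233. (Wedge: Pb − Ps = 18.)
Revenue = t · Q = 18 · 233 = €4194.

Tax revenue = €4194 hundred.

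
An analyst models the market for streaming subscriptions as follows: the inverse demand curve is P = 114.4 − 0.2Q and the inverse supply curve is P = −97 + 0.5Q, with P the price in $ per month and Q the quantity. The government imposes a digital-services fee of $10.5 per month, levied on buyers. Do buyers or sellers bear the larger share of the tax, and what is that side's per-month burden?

Sellers bear the larger share: $7.5 per month.

Rewrite in direct form: Qd = 572 − 5P and Qs = 2P + 194.
Without the tax, 572 − 5P = 2P + 194 gives 7P = 378, so P* = $54 and Q* = 302.
With the tax collected from buyers, demand (in seller-price terms) shifts: Qd = 572 − 5(P + 10.5).
Solving gives Q = 287 with buyers paying $57 and sellers receiving $46.5 (the $10.5 wedge).
Per-month burden: buyers $3, sellers $7.5.
Sellers take the larger share because supply is less price-elastic here (demand slope 5 vs supply slope 2).
The less price-elastic side of the market bears the larger share of a per-unit tax.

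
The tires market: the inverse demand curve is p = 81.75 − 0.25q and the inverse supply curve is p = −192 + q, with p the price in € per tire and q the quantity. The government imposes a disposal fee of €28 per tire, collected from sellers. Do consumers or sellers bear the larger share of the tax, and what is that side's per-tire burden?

Inverting to q(p) form: qd = 327 − 4p; qs = p + 192.
Before the tax: set 327 − 4p = p + 192 → p* = €27, q* = 219.
With the tax collected from sellers, supply shifts: qs = (p − 28) + 192.
Solving gives q = 196.6 with consumers paying €32.6 and sellers receiving €4.6 (the €28 wedge).
Per-tire burden: consumers €5.6, sellers €22.4.
Sellers take the larger share because supply is less price-elastic here (demand slope 4 vs supply slope 1).

Sellers bear the larger share: €22.4 per tire.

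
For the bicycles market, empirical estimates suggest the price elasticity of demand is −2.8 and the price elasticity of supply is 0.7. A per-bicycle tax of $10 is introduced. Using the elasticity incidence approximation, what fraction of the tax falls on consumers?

Consumers' share ≈ 0.2.

Incidence ratio: consumers' share ≈ εs / (εs + |εd|) = 0.7 / (0.7 + 2.8) = 0.2.
Supply is the less elastic side, so consumers bear the smaller share.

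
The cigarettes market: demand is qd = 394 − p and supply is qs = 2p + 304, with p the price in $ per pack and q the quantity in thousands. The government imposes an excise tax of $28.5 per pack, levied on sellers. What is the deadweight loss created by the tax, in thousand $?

Without the tax, 394 − p = 2p + 304 gives 3p = 90, so p* = $30 and q* = 364.
With the tax collected from sellers, supply shifts: qs = 2(p − 28.5) + 304.
New equilibrium: consumers pay $49, sellers receive $20.5, q = 345. (Wedge: pb − ps = 28.5.)
Quantity falls by |ΔQ| = |364 − 345| = 19.
DWL = ½ · t · |ΔQ| = ½ · 28.5 · 19 = $270.75.

Deadweight loss = $270.75 thousand.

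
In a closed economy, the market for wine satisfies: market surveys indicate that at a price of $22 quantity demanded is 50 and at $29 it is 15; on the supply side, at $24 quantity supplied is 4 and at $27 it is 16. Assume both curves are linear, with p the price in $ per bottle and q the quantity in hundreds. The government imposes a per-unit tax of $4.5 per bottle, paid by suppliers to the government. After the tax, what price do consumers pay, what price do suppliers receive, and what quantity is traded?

Demand slope: (15 − 50)/(29 − 22) = -5, so qd = 160 − 5p.
Supply slope: (16 − 4)/(27 − 24) = 4, so qs = 4p − 92.
Before the tax: set 160 − 5p = 4p − 92 → p* = $28, q* = 20.
With the tax collected from suppliers, supply shifts: qs = 4(p − 4.5) − 92.
New equilibrium: consumers pay $30, suppliers receive $25.5, q = 10. (Wedge: pb − ps = 4.5.)
The less price-elastic side of the market bears the larger share of a per-unit tax.

Consumers pay $30; suppliers receive $25.5; quantity = 10.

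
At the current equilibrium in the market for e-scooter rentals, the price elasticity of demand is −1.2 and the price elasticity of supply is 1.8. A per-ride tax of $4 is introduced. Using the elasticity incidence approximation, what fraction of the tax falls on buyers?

Buyers' share ≈ 0.6.

Incidence ratio: buyers' share ≈ εs / (εs + |εd|) = 1.8 / (1.8 + 1.2) = 0.6.
Supply is the more elastic side, so buyers bear the larger share.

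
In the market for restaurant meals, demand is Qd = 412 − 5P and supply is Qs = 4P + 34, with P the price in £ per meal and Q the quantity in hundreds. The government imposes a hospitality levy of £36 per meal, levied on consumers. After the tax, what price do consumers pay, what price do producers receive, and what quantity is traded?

Without the tax, 412 − 5P = 4P + 34 gives 9P = 378, so P* = £42 and Q* = 202.
With the tax collected from consumers, demand (in seller-price terms) shifts: Qd = 412 − 5(P + 36).
New equilibrium: consumers pay £58, producers receive £22, Q = 122. (Wedge: Pb − Ps = 36.)

Consumers pay £58; producers receive £22; quantity = 122.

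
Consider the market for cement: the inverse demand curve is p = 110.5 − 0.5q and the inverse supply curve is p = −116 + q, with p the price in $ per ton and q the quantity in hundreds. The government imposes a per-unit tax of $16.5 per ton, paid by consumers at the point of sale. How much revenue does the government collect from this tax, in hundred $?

Tax revenue = $2310 hundred.

Rewrite in direct form: qd = 221 − 2p and qs = p + 116.
Without the tax, 221 − 2p = p + 116 gives 3p = 105, so p* = $35 and q* = 151.
With the tax collected from consumers, demand (in seller-price terms) shifts: qd = 221 − 2(p + 16.5).
Solving gives q = 140 with consumers paying $40.5 and sellers receiving $24 (the $16.5 wedge).
Revenue = t · Q = 16.5 · 140 = $2310.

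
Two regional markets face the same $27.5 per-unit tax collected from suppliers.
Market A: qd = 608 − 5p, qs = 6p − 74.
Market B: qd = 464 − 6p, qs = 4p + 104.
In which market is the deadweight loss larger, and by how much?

Market A: pre-tax p* = $62, q* = 298; post-tax q = 223; deadweight loss = $1031.25.
Market B: pre-tax p* = $36, q* = 248; post-tax q = 182; deadweight loss = $907.5.
Difference: $1031.25 vs $907.5 → market A is larger by $123.75.

Market A, by $123.75.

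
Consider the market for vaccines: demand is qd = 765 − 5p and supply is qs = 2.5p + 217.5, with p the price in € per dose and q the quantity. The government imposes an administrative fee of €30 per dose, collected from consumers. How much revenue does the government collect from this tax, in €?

Without the tax, 765 − 5p = 2.5p + 217.5 gives 7.5p = 547.5, so p* = €73 and q* = 400.
With the tax collected from consumers, demand (in seller-price terms) shifts: qd = 765 − 5(p + 30).
Solving gives q = 350 with consumers paying €83 and producers receiving €53 (the €30 wedge).
Revenue = t · Q = 30 · 350 = €10500.

Tax revenue = €10500.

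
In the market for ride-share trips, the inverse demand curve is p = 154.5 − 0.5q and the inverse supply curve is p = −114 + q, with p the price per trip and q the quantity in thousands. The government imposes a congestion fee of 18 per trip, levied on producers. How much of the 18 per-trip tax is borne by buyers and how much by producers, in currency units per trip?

Buyers bear 6 per trip; producers bear 12 per trip.

Rewrite in direct form: qd = 309 − 2p and qs = p + 114.
Without the tax, 309 − 2p = p + 114 gives 3p = 195, so p* = 65 and q* = 179.
With the tax collected from producers, supply shifts: qs = (p − 18) + 114.
Solving gives q = 167 with buyers paying 71 and producers receiving 53 (the 18 wedge).
Burden on buyers: 6; on producers: 12. (They sum to 18.)
The less price-elastic side of the market bears the larger share of a per-unit tax.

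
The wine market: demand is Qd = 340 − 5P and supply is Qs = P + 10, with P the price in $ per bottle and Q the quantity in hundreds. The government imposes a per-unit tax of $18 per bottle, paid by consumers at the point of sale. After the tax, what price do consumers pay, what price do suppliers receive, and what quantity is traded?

Before the tax: set 340 − 5P = P + 10 → P* = $55, Q* = 65.
With the tax collected from consumers, demand (in seller-price terms) shifts: Qd = 340 − 5(P + 18).
New equilibrium: consumers pay $58, suppliers receive $40, Q = 50. (Wedge: Pb − Ps = 18.)

Consumers pay $58; suppliers receive $40; quantity = 50.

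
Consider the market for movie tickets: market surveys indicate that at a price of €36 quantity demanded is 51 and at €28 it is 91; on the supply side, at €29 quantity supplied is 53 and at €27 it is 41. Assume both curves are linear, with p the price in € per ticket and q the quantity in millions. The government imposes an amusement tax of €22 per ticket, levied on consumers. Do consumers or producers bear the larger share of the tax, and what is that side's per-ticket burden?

Demand slope: (91 − 51)/(28 − 36) = -5, so qd = 231 − 5p.
Supply slope: (41 − 53)/(27 − 29) = 6, so qs = 6p − 121.
Before the tax: set 231 − 5p = 6p − 121 → p* = €32, q* = 71.
With the tax collected from consumers, demand (in seller-price terms) shifts: qd = 231 − 5(p + 22).
Solving gives q = 11 with consumers paying €44 and producers receiving €22 (the €22 wedge).
Per-ticket burden: consumers €12, producers €10.
Consumers take the larger share because demand is less price-elastic here (demand slope 5 vs supply slope 6).
The less price-elastic side of the market bears the larger share of a per-unit tax.

Consumers bear the larger share: €12 per ticket.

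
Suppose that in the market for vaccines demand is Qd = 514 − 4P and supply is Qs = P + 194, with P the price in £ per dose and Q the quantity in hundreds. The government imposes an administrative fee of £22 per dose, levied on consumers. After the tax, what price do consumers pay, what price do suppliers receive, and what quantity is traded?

Consumers pay £68.4; suppliers receive £46.4; quantity = 240.4.

Without the tax, 514 − 4P = P + 194 gives 5P = 320, so P* = £64 and Q* = 258.
With the tax collected from consumers, demand (in seller-price terms) shifts: Qd = 514 − 4(P + 22).
Solving gives Q = 240.4 with consumers paying £68.4 and suppliers receiving £46.4 (the £22 wedge).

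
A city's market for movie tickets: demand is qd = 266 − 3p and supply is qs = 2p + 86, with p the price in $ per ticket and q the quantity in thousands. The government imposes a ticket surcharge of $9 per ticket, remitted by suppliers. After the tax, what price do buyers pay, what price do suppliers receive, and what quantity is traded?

Buyers pay $39.6; suppliers receive $30.6; quantity = 147.2.

Before the tax: set 266 − 3p = 2p + 86 → p* = $36, q* = 158.
With the tax collected from suppliers, supply shifts: qs = 2(p − 9) + 86.
New equilibrium: buyers pay $39.6, suppliers receive $30.6, q = 147.2. (Wedge: pb − ps = 9.)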